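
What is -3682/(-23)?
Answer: 3682/23 ≈ 160.09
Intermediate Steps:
-3682/(-23) = -3682*(-1)/23 = -1841*(-2/23) = 3682/23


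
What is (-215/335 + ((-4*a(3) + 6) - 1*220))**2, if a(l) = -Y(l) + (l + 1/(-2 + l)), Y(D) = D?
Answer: 214593201/4489 ≈ 47804.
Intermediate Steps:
a(l) = 1/(-2 + l) (a(l) = -l + (l + 1/(-2 + l)) = 1/(-2 + l))
(-215/335 + ((-4*a(3) + 6) - 1*220))**2 = (-215/335 + ((-4/(-2 + 3) + 6) - 1*220))**2 = (-215*1/335 + ((-4/1 + 6) - 220))**2 = (-43/67 + ((-4*1 + 6) - 220))**2 = (-43/67 + ((-4 + 6) - 220))**2 = (-43/67 + (2 - 220))**2 = (-43/67 - 218)**2 = (-14649/67)**2 = 214593201/4489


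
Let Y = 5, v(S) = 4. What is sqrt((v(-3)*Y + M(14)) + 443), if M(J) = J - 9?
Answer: 6*sqrt(13) ≈ 21.633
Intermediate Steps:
M(J) = -9 + J
sqrt((v(-3)*Y + M(14)) + 443) = sqrt((4*5 + (-9 + 14)) + 443) = sqrt((20 + 5) + 443) = sqrt(25 + 443) = sqrt(468) = 6*sqrt(13)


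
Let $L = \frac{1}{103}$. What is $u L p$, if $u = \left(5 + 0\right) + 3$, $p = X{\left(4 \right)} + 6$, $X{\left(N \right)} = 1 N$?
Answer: $\frac{80}{103} \approx 0.7767$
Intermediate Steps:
$X{\left(N \right)} = N$
$p = 10$ ($p = 4 + 6 = 10$)
$L = \frac{1}{103} \approx 0.0097087$
$u = 8$ ($u = 5 + 3 = 8$)
$u L p = 8 \cdot \frac{1}{103} \cdot 10 = 8 \cdot \frac{10}{103} = \frac{80}{103}$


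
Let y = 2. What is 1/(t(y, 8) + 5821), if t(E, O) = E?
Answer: 1/5823 ≈ 0.00017173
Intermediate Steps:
1/(t(y, 8) + 5821) = 1/(2 + 5821) = 1/5823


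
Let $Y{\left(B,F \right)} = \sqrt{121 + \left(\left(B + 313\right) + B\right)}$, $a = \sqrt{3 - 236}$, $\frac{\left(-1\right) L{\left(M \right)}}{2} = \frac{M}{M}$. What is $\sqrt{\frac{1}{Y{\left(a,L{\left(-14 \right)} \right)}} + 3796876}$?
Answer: $\frac{2^{\frac{3}{4}} \sqrt{\frac{1}{\sqrt{217 + i \sqrt{233}}} + 3796876 \sqrt{2}}}{2} \approx 1948.6 - 4.3188 \cdot 10^{-7} i$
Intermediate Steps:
$L{\left(M \right)} = -2$ ($L{\left(M \right)} = - 2 \frac{M}{M} = \left(-2\right) 1 = -2$)
$a = i \sqrt{233}$ ($a = \sqrt{-233} = i \sqrt{233} \approx 15.264 i$)
$Y{\left(B,F \right)} = \sqrt{434 + 2 B}$ ($Y{\left(B,F \right)} = \sqrt{121 + \left(\left(313 + B\right) + B\right)} = \sqrt{121 + \left(313 + 2 B\right)} = \sqrt{434 + 2 B}$)
$\sqrt{\frac{1}{Y{\left(a,L{\left(-14 \right)} \right)}} + 3796876} = \sqrt{\frac{1}{\sqrt{434 + 2 i \sqrt{233}}} + 3796876} = \sqrt{3796876 + \frac{1}{\sqrt{434 + 2 i \sqrt{233}}}}$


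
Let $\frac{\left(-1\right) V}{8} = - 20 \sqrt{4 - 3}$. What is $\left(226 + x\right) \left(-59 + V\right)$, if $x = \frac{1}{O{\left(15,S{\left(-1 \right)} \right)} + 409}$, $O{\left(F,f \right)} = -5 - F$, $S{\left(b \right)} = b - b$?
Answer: $\frac{8879415}{389} \approx 22826.0$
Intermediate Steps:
$V = 160$ ($V = - 8 \left(- 20 \sqrt{4 - 3}\right) = - 8 \left(- 20 \sqrt{1}\right) = - 8 \left(\left(-20\right) 1\right) = \left(-8\right) \left(-20\right) = 160$)
$S{\left(b \right)} = 0$
$x = \frac{1}{389}$ ($x = \frac{1}{\left(-5 - 15\right) + 409} = \frac{1}{-20 + 409} = \frac{1}{389} \approx 0.0025707$)
$\left(226 + x\right) \left(-59 + V\right) = \left(226 + \frac{1}{389}\right) \left(-59 + 160\right) = \frac{87915}{389} \cdot 101 = \frac{8879415}{389}$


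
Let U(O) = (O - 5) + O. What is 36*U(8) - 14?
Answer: 382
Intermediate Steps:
U(O) = -5 + 2*O (U(O) = (-5 + O) + O = -5 + 2*O)
36*U(8) - 14 = 36*(-5 + 2*8) - 14 = 36*(-5 + 16) - 14 = 36*11 - 14 = 396 - 14 = 382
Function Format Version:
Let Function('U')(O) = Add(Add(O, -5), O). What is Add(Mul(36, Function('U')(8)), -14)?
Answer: 382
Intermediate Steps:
Function('U')(O) = Add(-5, Mul(2, O)) (Function('U')(O) = Add(Add(-5, O), O) = Add(-5, Mul(2, O)))
Add(Mul(36, Function('U')(8)), -14) = Add(Mul(36, Add(-5, Mul(2, 8))), -14) = Add(Mul(36, Add(-5, 16)), -14) = Add(Mul(36, 11), -14) = Add(396, -14) = 382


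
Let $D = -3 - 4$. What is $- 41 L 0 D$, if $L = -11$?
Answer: $0$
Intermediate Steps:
$D = -7$
$- 41 L 0 D = - 41 \left(\left(-11\right) 0\right) \left(-7\right) = \left(-41\right) 0 \left(-7\right) = 0 \left(-7\right) = 0$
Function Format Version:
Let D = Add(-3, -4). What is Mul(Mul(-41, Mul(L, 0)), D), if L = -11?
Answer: 0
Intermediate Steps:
D = -7
Mul(Mul(-41, Mul(L, 0)), D) = Mul(Mul(-41, Mul(-11, 0)), -7) = Mul(Mul(-41, 0), -7) = Mul(0, -7) = 0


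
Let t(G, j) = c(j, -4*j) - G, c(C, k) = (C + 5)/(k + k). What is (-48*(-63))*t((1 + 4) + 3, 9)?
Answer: -24780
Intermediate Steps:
c(C, k) = (5 + C)/(2*k) (c(C, k) = (5 + C)/((2*k)) = (5 + C)*(1/(2*k)) = (5 + C)/(2*k))
t(G, j) = -G - (5 + j)/(8*j) (t(G, j) = (5 + j)/(2*((-4*j))) - G = (-1/(4*j))*(5 + j)/2 - G = -(5 + j)/(8*j) - G = -G - (5 + j)/(8*j))
(-48*(-63))*t((1 + 4) + 3, 9) = (-48*(-63))*(-⅛ - ((1 + 4) + 3) - 5/8/9) = 3024*(-⅛ - (5 + 3) - 5/8*⅑) = 3024*(-⅛ - 1*8 - 5/72) = 3024*(-⅛ - 8 - 5/72) = 3024*(-295/36) = -24780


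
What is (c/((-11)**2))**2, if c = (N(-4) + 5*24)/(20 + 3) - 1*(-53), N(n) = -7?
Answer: 1774224/7745089 ≈ 0.22908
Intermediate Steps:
c = 1332/23 (c = (-7 + 5*24)/(20 + 3) - 1*(-53) = (-7 + 120)/23 + 53 = 113*(1/23) + 53 = 113/23 + 53 = 1332/23 ≈ 57.913)
(c/((-11)**2))**2 = (1332/(23*((-11)**2)))**2 = ((1332/23)/121)**2 = ((1332/23)*(1/121))**2 = (1332/2783)**2 = 1774224/7745089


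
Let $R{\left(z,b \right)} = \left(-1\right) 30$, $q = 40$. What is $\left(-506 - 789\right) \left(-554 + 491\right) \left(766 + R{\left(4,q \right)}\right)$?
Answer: $60046560$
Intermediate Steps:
$R{\left(z,b \right)} = -30$
$\left(-506 - 789\right) \left(-554 + 491\right) \left(766 + R{\left(4,q \right)}\right) = \left(-506 - 789\right) \left(-554 + 491\right) \left(766 - 30\right) = \left(-1295\right) \left(-63\right) 736 = 81585 \cdot 736 = 60046560$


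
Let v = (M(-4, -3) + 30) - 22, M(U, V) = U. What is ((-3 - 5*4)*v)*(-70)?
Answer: 6440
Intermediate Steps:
v = 4 (v = (-4 + 30) - 22 = 26 - 22 = 4)
((-3 - 5*4)*v)*(-70) = ((-3 - 5*4)*4)*(-70) = ((-3 - 20)*4)*(-70) = -23*4*(-70) = -92*(-70) = 6440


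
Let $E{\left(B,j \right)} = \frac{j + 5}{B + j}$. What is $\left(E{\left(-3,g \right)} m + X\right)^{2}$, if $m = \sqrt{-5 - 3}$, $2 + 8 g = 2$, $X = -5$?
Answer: $\frac{25}{9} + \frac{100 i \sqrt{2}}{3} \approx 2.7778 + 47.14 i$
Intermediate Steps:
$g = 0$ ($g = - \frac{1}{4} + \frac{1}{8} \cdot 2 = - \frac{1}{4} + \frac{1}{4} = 0$)
$E{\left(B,j \right)} = \frac{5 + j}{B + j}$
$m = 2 i \sqrt{2}$ ($m = \sqrt{-8} = 2 i \sqrt{2} \approx 2.8284 i$)
$\left(E{\left(-3,g \right)} m + X\right)^{2} = \left(\frac{5 + 0}{-3 + 0} \cdot 2 i \sqrt{2} - 5\right)^{2} = \left(\frac{1}{-3} \cdot 5 \cdot 2 i \sqrt{2} - 5\right)^{2} = \left(\left(- \frac{1}{3}\right) 5 \cdot 2 i \sqrt{2} - 5\right)^{2} = \left(- \frac{5 \cdot 2 i \sqrt{2}}{3} - 5\right)^{2} = \left(- \frac{10 i \sqrt{2}}{3} - 5\right)^{2} = \left(-5 - \frac{10 i \sqrt{2}}{3}\right)^{2}$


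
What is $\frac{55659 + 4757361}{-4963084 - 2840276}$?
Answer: $- \frac{26739}{43352} \approx -0.61679$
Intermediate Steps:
$\frac{55659 + 4757361}{-4963084 - 2840276} = \frac{4813020}{-7803360} = 4813020 \left(- \frac{1}{7803360}\right) = - \frac{26739}{43352}$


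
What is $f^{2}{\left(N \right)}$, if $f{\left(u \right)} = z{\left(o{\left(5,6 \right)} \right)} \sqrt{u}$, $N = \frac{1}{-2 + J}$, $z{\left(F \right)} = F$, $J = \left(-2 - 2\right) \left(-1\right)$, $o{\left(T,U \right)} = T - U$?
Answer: $\frac{1}{2} \approx 0.5$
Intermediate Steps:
$J = 4$ ($J = \left(-4\right) \left(-1\right) = 4$)
$N = \frac{1}{2}$ ($N = \frac{1}{-2 + 4} = \frac{1}{2} \approx 0.5$)
$f{\left(u \right)} = - \sqrt{u}$ ($f{\left(u \right)} = \left(5 - 6\right) \sqrt{u} = - \sqrt{u}$)
$f^{2}{\left(N \right)} = \left(- \frac{1}{\sqrt{2}}\right)^{2} = \left(- \frac{\sqrt{2}}{2}\right)^{2} = \frac{1}{2}$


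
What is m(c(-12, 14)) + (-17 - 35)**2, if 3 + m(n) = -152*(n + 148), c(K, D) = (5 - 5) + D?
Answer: -21923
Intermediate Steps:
c(K, D) = D (c(K, D) = 0 + D = D)
m(n) = -22499 - 152*n (m(n) = -3 - 152*(n + 148) = -3 - 152*(148 + n) = -3 + (-22496 - 152*n) = -22499 - 152*n)
m(c(-12, 14)) + (-17 - 35)**2 = (-22499 - 152*14) + (-17 - 35)**2 = (-22499 - 2128) + (-52)**2 = -24627 + 2704 = -21923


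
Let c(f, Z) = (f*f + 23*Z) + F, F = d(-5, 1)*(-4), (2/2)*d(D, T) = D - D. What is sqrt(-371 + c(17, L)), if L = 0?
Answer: I*sqrt(82) ≈ 9.0554*I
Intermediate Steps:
d(D, T) = 0 (d(D, T) = D - D = 0)
F = 0 (F = 0*(-4) = 0)
c(f, Z) = f**2 + 23*Z (c(f, Z) = (f*f + 23*Z) + 0 = (f**2 + 23*Z) + 0 = f**2 + 23*Z)
sqrt(-371 + c(17, L)) = sqrt(-371 + (17**2 + 23*0)) = sqrt(-371 + (289 + 0)) = sqrt(-371 + 289) = sqrt(-82) = I*sqrt(82)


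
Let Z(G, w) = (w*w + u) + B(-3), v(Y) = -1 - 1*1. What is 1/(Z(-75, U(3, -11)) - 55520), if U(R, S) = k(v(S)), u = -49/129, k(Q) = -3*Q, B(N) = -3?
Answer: -129/7157872 ≈ -1.8022e-5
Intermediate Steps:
v(Y) = -2 (v(Y) = -1 - 1 = -2)
u = -49/129 (u = -49*1/129 = -49/129 ≈ -0.37985)
U(R, S) = 6 (U(R, S) = -3*(-2) = 6)
Z(G, w) = -436/129 + w² (Z(G, w) = (w*w - 49/129) - 3 = (w² - 49/129) - 3 = (-49/129 + w²) - 3 = -436/129 + w²)
1/(Z(-75, U(3, -11)) - 55520) = 1/((-436/129 + 6²) - 55520) = 1/((-436/129 + 36) - 55520) = 1/(4208/129 - 55520) = 1/(-7157872/129) = -129/7157872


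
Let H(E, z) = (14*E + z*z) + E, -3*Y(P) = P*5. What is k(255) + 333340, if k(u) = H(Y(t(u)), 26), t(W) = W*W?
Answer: -1291609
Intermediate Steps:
t(W) = W**2
Y(P) = -5*P/3 (Y(P) = -P*5/3 = -5*P/3)
H(E, z) = z**2 + 15*E (H(E, z) = (14*E + z**2) + E = (z**2 + 14*E) + E = z**2 + 15*E)
k(u) = 676 - 25*u**2 (k(u) = 26**2 + 15*(-5*u**2/3) = 676 - 25*u**2)
k(255) + 333340 = (676 - 25*255**2) + 333340 = (676 - 25*65025) + 333340 = (676 - 1625625) + 333340 = -1624949 + 333340 = -1291609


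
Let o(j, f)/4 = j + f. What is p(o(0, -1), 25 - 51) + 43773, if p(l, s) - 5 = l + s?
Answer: 43748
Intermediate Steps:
o(j, f) = 4*f + 4*j (o(j, f) = 4*(j + f) = 4*(f + j) = 4*f + 4*j)
p(l, s) = 5 + l + s (p(l, s) = 5 + (l + s) = 5 + l + s)
p(o(0, -1), 25 - 51) + 43773 = (5 + (4*(-1) + 4*0) + (25 - 51)) + 43773 = (5 + (-4 + 0) - 26) + 43773 = (5 - 4 - 26) + 43773 = -25 + 43773 = 43748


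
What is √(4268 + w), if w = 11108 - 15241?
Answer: 3*√15 ≈ 11.619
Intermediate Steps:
w = -4133
√(4268 + w) = √(4268 - 4133) = √135 = 3*√15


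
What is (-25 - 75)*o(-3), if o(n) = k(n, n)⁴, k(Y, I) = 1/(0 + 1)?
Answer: -100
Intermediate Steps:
k(Y, I) = 1 (k(Y, I) = 1/1 = 1)
o(n) = 1 (o(n) = 1⁴ = 1)
(-25 - 75)*o(-3) = (-25 - 75)*1 = -100*1 = -100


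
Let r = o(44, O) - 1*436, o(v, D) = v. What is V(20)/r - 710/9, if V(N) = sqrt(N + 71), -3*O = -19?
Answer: -710/9 - sqrt(91)/392 ≈ -78.913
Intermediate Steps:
O = 19/3 (O = -1/3*(-19) = 19/3 ≈ 6.3333)
V(N) = sqrt(71 + N)
r = -392 (r = 44 - 1*436 = 44 - 436 = -392)
V(20)/r - 710/9 = sqrt(71 + 20)/(-392) - 710/9 = sqrt(91)*(-1/392) - 710*1/9 = -sqrt(91)/392 - 710/9 = -710/9 - sqrt(91)/392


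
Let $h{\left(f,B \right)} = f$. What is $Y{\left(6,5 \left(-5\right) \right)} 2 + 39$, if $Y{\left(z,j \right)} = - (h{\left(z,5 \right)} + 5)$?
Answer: $17$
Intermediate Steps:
$Y{\left(z,j \right)} = -5 - z$ ($Y{\left(z,j \right)} = - (z + 5) = - (5 + z) = -5 - z$)
$Y{\left(6,5 \left(-5\right) \right)} 2 + 39 = \left(-5 - 6\right) 2 + 39 = \left(-11\right) 2 + 39 = -22 + 39 = 17$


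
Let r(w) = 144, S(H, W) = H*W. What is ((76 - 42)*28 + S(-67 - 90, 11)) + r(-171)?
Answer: -631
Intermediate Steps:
((76 - 42)*28 + S(-67 - 90, 11)) + r(-171) = ((76 - 42)*28 + (-67 - 90)*11) + 144 = (34*28 - 157*11) + 144 = (952 - 1727) + 144 = -775 + 144 = -631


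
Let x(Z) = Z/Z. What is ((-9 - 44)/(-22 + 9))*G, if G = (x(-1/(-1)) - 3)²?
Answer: 212/13 ≈ 16.308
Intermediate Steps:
x(Z) = 1
G = 4 (G = (1 - 3)² = (-2)² = 4)
((-9 - 44)/(-22 + 9))*G = ((-9 - 44)/(-22 + 9))*4 = -53/(-13)*4 = -53*(-1/13)*4 = (53/13)*4 = 212/13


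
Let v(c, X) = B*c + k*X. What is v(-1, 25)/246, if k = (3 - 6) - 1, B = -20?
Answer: -40/123 ≈ -0.32520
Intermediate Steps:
k = -4 (k = -3 - 1 = -4)
v(c, X) = -20*c - 4*X
v(-1, 25)/246 = (-20*(-1) - 4*25)/246 = (20 - 100)*(1/246) = -80*1/246 = -40/123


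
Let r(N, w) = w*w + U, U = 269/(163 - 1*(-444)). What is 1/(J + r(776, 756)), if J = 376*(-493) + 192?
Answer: 607/234520789 ≈ 2.5883e-6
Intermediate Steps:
U = 269/607 (U = 269/(163 + 444) = 269/607 ≈ 0.44316)
J = -185176 (J = -185368 + 192 = -185176)
r(N, w) = 269/607 + w² (r(N, w) = w*w + 269/607 = w² + 269/607 = 269/607 + w²)
1/(J + r(776, 756)) = 1/(-185176 + (269/607 + 756²)) = 1/(-185176 + (269/607 + 571536)) = 1/(-185176 + 346922621/607) = 1/(234520789/607) = 607/234520789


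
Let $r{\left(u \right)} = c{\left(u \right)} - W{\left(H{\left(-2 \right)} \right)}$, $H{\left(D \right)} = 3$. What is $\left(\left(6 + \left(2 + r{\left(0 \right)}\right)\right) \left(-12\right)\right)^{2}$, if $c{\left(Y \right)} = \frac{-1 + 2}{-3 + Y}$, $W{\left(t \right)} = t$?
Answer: $3136$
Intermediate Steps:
$c{\left(Y \right)} = \frac{1}{-3 + Y}$ ($c{\left(Y \right)} = 1 \frac{1}{-3 + Y} = \frac{1}{-3 + Y}$)
$r{\left(u \right)} = -3 + \frac{1}{-3 + u}$ ($r{\left(u \right)} = \frac{1}{-3 + u} - 3 = -3 + \frac{1}{-3 + u}$)
$\left(\left(6 + \left(2 + r{\left(0 \right)}\right)\right) \left(-12\right)\right)^{2} = \left(\left(6 + \left(2 + \frac{10 - 0}{-3 + 0}\right)\right) \left(-12\right)\right)^{2} = \left(\left(6 + \left(2 + \frac{10 + 0}{-3}\right)\right) \left(-12\right)\right)^{2} = \left(\left(6 + \left(2 - \frac{10}{3}\right)\right) \left(-12\right)\right)^{2} = \left(\left(6 - \frac{4}{3}\right) \left(-12\right)\right)^{2} = \left(\frac{14}{3} \left(-12\right)\right)^{2} = \left(-56\right)^{2} = 3136$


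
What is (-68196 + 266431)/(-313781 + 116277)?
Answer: -198235/197504 ≈ -1.0037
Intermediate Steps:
(-68196 + 266431)/(-313781 + 116277) = 198235/(-197504) = 198235*(-1/197504) = -198235/197504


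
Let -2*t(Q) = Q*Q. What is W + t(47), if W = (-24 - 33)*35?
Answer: -6199/2 ≈ -3099.5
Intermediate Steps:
t(Q) = -Q²/2 (t(Q) = -Q*Q/2 = -Q²/2)
W = -1995 (W = -57*35 = -1995)
W + t(47) = -1995 - ½*47² = -1995 - ½*2209 = -1995 - 2209/2 = -6199/2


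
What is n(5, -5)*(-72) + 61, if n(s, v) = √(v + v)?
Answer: 61 - 72*I*√10 ≈ 61.0 - 227.68*I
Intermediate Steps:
n(s, v) = √2*√v (n(s, v) = √(2*v) = √2*√v)
n(5, -5)*(-72) + 61 = (√2*√(-5))*(-72) + 61 = (√2*(I*√5))*(-72) + 61 = (I*√10)*(-72) + 61 = -72*I*√10 + 61 = 61 - 72*I*√10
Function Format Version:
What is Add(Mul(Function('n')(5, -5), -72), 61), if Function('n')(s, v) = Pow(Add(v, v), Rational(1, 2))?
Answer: Add(61, Mul(-72, I, Pow(10, Rational(1, 2)))) ≈ Add(61.000, Mul(-227.68, I))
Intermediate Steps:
Function('n')(s, v) = Mul(Pow(2, Rational(1, 2)), Pow(v, Rational(1, 2))) (Function('n')(s, v) = Pow(Mul(2, v), Rational(1, 2)) = Mul(Pow(2, Rational(1, 2)), Pow(v, Rational(1, 2))))
Add(Mul(Function('n')(5, -5), -72), 61) = Add(Mul(Mul(Pow(2, Rational(1, 2)), Pow(-5, Rational(1, 2))), -72), 61) = Add(Mul(Mul(Pow(2, Rational(1, 2)), Mul(I, Pow(5, Rational(1, 2)))), -72), 61) = Add(Mul(Mul(I, Pow(10, Rational(1, 2))), -72), 61) = Add(Mul(-72, I, Pow(10, Rational(1, 2))), 61) = Add(61, Mul(-72, I, Pow(10, Rational(1, 2))))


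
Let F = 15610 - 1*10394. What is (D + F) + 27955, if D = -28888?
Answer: 4283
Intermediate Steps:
F = 5216 (F = 15610 - 10394 = 5216)
(D + F) + 27955 = (-28888 + 5216) + 27955 = -23672 + 27955 = 4283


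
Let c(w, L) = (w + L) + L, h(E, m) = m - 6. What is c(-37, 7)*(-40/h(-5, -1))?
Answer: -920/7 ≈ -131.43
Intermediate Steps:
h(E, m) = -6 + m
c(w, L) = w + 2*L (c(w, L) = (L + w) + L = w + 2*L)
c(-37, 7)*(-40/h(-5, -1)) = (-37 + 2*7)*(-40/(-6 - 1)) = (-37 + 14)*(-40/(-7)) = -(-920)*(-1)/7 = -23*40/7 = -920/7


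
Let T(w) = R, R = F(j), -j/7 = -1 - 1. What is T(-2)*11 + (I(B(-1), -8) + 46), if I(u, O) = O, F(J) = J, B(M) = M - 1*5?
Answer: 192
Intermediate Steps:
j = 14 (j = -7*(-1 - 1) = -7*(-2) = 14)
B(M) = -5 + M (B(M) = M - 5 = -5 + M)
R = 14
T(w) = 14
T(-2)*11 + (I(B(-1), -8) + 46) = 14*11 + (-8 + 46) = 154 + 38 = 192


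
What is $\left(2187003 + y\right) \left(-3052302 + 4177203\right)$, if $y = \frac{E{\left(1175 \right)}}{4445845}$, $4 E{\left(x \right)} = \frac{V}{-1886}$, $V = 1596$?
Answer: $\frac{20628121816512600194511}{8384863670} \approx 2.4602 \cdot 10^{12}$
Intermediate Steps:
$E{\left(x \right)} = - \frac{399}{1886}$ ($E{\left(x \right)} = \frac{1596 \frac{1}{-1886}}{4} = \frac{1596 \left(- \frac{1}{1886}\right)}{4} = \frac{1}{4} \left(- \frac{798}{943}\right) = - \frac{399}{1886}$)
$y = - \frac{399}{8384863670}$ ($y = - \frac{399}{1886 \cdot 4445845} = \left(- \frac{399}{1886}\right) \frac{1}{4445845} = - \frac{399}{8384863670} \approx -4.7586 \cdot 10^{-8}$)
$\left(2187003 + y\right) \left(-3052302 + 4177203\right) = \left(2187003 - \frac{399}{8384863670}\right) \left(-3052302 + 4177203\right) = \frac{18337722000880611}{8384863670} \cdot 1124901 = \frac{20628121816512600194511}{8384863670}$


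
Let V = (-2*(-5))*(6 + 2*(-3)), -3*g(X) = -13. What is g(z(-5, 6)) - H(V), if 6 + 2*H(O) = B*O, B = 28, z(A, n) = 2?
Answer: 22/3 ≈ 7.3333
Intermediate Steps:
g(X) = 13/3 (g(X) = -⅓*(-13) = 13/3)
V = 0 (V = 10*(6 - 6) = 10*0 = 0)
H(O) = -3 + 14*O (H(O) = -3 + (28*O)/2 = -3 + 14*O)
g(z(-5, 6)) - H(V) = 13/3 - (-3 + 14*0) = 13/3 - (-3 + 0) = 13/3 - 1*(-3) = 13/3 + 3 = 22/3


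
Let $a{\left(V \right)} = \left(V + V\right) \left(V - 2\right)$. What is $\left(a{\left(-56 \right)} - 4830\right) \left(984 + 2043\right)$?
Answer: $5042982$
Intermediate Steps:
$a{\left(V \right)} = 2 V \left(-2 + V\right)$
$\left(a{\left(-56 \right)} - 4830\right) \left(984 + 2043\right) = \left(2 \left(-56\right) \left(-2 - 56\right) - 4830\right) \left(984 + 2043\right) = \left(2 \left(-56\right) \left(-58\right) - 4830\right) 3027 = \left(6496 - 4830\right) 3027 = 1666 \cdot 3027 = 5042982$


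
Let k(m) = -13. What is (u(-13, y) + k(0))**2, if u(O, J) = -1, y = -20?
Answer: 196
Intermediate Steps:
(u(-13, y) + k(0))**2 = (-1 - 13)**2 = (-14)**2 = 196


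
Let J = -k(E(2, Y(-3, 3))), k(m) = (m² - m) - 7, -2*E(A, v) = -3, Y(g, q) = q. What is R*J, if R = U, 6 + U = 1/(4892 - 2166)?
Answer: -408875/10904 ≈ -37.498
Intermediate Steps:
E(A, v) = 3/2 (E(A, v) = -½*(-3) = 3/2)
k(m) = -7 + m² - m
U = -16355/2726 (U = -6 + 1/(4892 - 2166) = -6 + 1/2726 = -16355/2726 ≈ -5.9996)
R = -16355/2726 ≈ -5.9996
J = 25/4 (J = -(-7 + (3/2)² - 1*3/2) = -(-7 + 9/4 - 3/2) = -1*(-25/4) = 25/4 ≈ 6.2500)
R*J = -16355/2726*25/4 = -408875/10904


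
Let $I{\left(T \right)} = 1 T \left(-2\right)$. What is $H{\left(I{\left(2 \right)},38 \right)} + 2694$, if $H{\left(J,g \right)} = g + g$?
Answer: $2770$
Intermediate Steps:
$I{\left(T \right)} = - 2 T$ ($I{\left(T \right)} = T \left(-2\right) = - 2 T$)
$H{\left(J,g \right)} = 2 g$
$H{\left(I{\left(2 \right)},38 \right)} + 2694 = 2 \cdot 38 + 2694 = 76 + 2694 = 2770$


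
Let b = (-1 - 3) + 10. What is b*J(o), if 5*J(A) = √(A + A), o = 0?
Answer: 0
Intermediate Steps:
J(A) = √2*√A/5 (J(A) = √(A + A)/5 = √(2*A)/5 = (√2*√A)/5 = √2*√A/5)
b = 6 (b = -4 + 10 = 6)
b*J(o) = 6*(√2*√0/5) = 6*((⅕)*√2*0) = 6*0 = 0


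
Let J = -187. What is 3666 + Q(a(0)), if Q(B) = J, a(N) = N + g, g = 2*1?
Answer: 3479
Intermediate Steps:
g = 2
a(N) = 2 + N (a(N) = N + 2 = 2 + N)
Q(B) = -187
3666 + Q(a(0)) = 3666 - 187 = 3479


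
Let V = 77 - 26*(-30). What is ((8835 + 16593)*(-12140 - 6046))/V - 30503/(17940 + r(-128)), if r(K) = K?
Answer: -8236893566767/15264884 ≈ -5.3960e+5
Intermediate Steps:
V = 857 (V = 77 + 780 = 857)
((8835 + 16593)*(-12140 - 6046))/V - 30503/(17940 + r(-128)) = ((8835 + 16593)*(-12140 - 6046))/857 - 30503/(17940 - 128) = (25428*(-18186))*(1/857) - 30503/17812 = -462433608*1/857 - 30503*1/17812 = -462433608/857 - 30503/17812 = -8236893566767/15264884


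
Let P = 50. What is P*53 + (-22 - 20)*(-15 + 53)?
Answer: 1054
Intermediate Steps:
P*53 + (-22 - 20)*(-15 + 53) = 50*53 + (-22 - 20)*(-15 + 53) = 2650 - 42*38 = 2650 - 1596 = 1054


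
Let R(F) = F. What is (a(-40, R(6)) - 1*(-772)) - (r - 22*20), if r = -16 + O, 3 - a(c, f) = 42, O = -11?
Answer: 1200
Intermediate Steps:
a(c, f) = -39 (a(c, f) = 3 - 1*42 = 3 - 42 = -39)
r = -27 (r = -16 - 11 = -27)
(a(-40, R(6)) - 1*(-772)) - (r - 22*20) = (-39 - 1*(-772)) - (-27 - 22*20) = (-39 + 772) - (-27 - 440) = 733 - 1*(-467) = 733 + 467 = 1200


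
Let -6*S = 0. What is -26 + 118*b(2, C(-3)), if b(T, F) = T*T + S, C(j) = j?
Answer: 446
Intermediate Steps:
S = 0 (S = -1/6*0 = 0)
b(T, F) = T**2 (b(T, F) = T*T + 0 = T**2 + 0 = T**2)
-26 + 118*b(2, C(-3)) = -26 + 118*2**2 = -26 + 118*4 = -26 + 472 = 446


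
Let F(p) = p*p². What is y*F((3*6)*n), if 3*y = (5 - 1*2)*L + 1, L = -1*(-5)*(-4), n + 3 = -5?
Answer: 58724352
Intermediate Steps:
n = -8 (n = -3 - 5 = -8)
F(p) = p³
L = -20 (L = 5*(-4) = -20)
y = -59/3 (y = ((5 - 1*2)*(-20) + 1)/3 = ((5 - 2)*(-20) + 1)/3 = (3*(-20) + 1)/3 = (-60 + 1)/3 = (⅓)*(-59) = -59/3 ≈ -19.667)
y*F((3*6)*n) = -59*((3*6)*(-8))³/3 = -59*(18*(-8))³/3 = -59/3*(-144)³ = -59/3*(-2985984) = 58724352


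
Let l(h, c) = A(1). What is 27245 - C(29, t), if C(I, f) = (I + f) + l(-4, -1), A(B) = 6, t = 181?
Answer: 27029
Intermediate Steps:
l(h, c) = 6
C(I, f) = 6 + I + f (C(I, f) = (I + f) + 6 = 6 + I + f)
27245 - C(29, t) = 27245 - (6 + 29 + 181) = 27245 - 1*216 = 27245 - 216 = 27029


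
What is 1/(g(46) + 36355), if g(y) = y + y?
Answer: 1/36447 ≈ 2.7437e-5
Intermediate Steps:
g(y) = 2*y
1/(g(46) + 36355) = 1/(2*46 + 36355) = 1/(92 + 36355) = 1/36447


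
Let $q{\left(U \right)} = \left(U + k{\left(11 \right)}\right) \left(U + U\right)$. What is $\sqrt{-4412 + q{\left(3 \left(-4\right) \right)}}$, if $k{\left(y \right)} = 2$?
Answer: $2 i \sqrt{1043} \approx 64.591 i$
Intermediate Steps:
$q{\left(U \right)} = 2 U \left(2 + U\right)$ ($q{\left(U \right)} = \left(U + 2\right) \left(U + U\right) = \left(2 + U\right) 2 U = 2 U \left(2 + U\right)$)
$\sqrt{-4412 + q{\left(3 \left(-4\right) \right)}} = \sqrt{-4412 + 2 \cdot 3 \left(-4\right) \left(2 + 3 \left(-4\right)\right)} = \sqrt{-4412 + 2 \left(-12\right) \left(2 - 12\right)} = \sqrt{-4412 + 2 \left(-12\right) \left(-10\right)} = \sqrt{-4412 + 240} = \sqrt{-4172} = 2 i \sqrt{1043}$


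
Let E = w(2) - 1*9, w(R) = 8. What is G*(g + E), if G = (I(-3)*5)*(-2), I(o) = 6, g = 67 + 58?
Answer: -7440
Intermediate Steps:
g = 125
E = -1 (E = 8 - 1*9 = 8 - 9 = -1)
G = -60 (G = (6*5)*(-2) = 30*(-2) = -60)
G*(g + E) = -60*(125 - 1) = -60*124 = -7440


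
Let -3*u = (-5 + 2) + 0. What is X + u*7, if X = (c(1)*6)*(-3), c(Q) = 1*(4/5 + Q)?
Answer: -127/5 ≈ -25.400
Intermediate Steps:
u = 1 (u = -((-5 + 2) + 0)/3 = -(-3 + 0)/3 = -⅓*(-3) = 1)
c(Q) = ⅘ + Q (c(Q) = 1*(4*(⅕) + Q) = 1*(⅘ + Q) = ⅘ + Q)
X = -162/5 (X = ((⅘ + 1)*6)*(-3) = ((9/5)*6)*(-3) = (54/5)*(-3) = -162/5 ≈ -32.400)
X + u*7 = -162/5 + 1*7 = -162/5 + 7 = -127/5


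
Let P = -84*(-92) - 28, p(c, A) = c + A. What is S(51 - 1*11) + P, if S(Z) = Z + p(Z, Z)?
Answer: 7820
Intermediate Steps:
p(c, A) = A + c
P = 7700 (P = 7728 - 28 = 7700)
S(Z) = 3*Z (S(Z) = Z + (Z + Z) = Z + 2*Z = 3*Z)
S(51 - 1*11) + P = 3*(51 - 1*11) + 7700 = 3*(51 - 11) + 7700 = 3*40 + 7700 = 120 + 7700 = 7820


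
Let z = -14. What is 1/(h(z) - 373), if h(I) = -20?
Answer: -1/393 ≈ -0.0025445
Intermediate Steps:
1/(h(z) - 373) = 1/(-20 - 373) = 1/(-393) = -1/393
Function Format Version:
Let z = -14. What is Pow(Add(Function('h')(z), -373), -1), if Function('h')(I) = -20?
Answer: Rational(-1, 393) ≈ -0.0025445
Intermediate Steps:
Pow(Add(Function('h')(z), -373), -1) = Pow(Add(-20, -373), -1) = Pow(-393, -1) = Rational(-1, 393)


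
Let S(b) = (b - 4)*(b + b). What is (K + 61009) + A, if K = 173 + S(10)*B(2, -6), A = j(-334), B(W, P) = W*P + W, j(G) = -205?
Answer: 59777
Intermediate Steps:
S(b) = 2*b*(-4 + b) (S(b) = (-4 + b)*(2*b) = 2*b*(-4 + b))
B(W, P) = W + P*W (B(W, P) = P*W + W = W + P*W)
A = -205
K = -1027 (K = 173 + (2*10*(-4 + 10))*(2*(1 - 6)) = 173 + (2*10*6)*(2*(-5)) = 173 + 120*(-10) = 173 - 1200 = -1027)
(K + 61009) + A = (-1027 + 61009) - 205 = 59982 - 205 = 59777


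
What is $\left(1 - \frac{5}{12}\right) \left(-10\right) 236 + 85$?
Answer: $- \frac{3875}{3} \approx -1291.7$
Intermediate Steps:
$\left(1 - \frac{5}{12}\right) \left(-10\right) 236 + 85 = \frac{7}{12} \left(-10\right) 236 + 85 = \left(- \frac{35}{6}\right) 236 + 85 = - \frac{4130}{3} + 85 = - \frac{3875}{3}$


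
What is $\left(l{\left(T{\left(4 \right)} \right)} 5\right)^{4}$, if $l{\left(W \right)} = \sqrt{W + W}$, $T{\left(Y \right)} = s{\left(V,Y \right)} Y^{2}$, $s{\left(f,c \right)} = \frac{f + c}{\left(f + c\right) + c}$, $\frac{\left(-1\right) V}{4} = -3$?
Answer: $409600$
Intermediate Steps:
$V = 12$ ($V = \left(-4\right) \left(-3\right) = 12$)
$s{\left(f,c \right)} = \frac{c + f}{f + 2 c}$ ($s{\left(f,c \right)} = \frac{c + f}{\left(c + f\right) + c} = \frac{c + f}{f + 2 c}$)
$T{\left(Y \right)} = \frac{Y^{2} \left(12 + Y\right)}{12 + 2 Y}$ ($T{\left(Y \right)} = \frac{Y + 12}{12 + 2 Y} Y^{2} = \frac{12 + Y}{12 + 2 Y} Y^{2} = \frac{Y^{2} \left(12 + Y\right)}{12 + 2 Y}$)
$l{\left(W \right)} = \sqrt{2} \sqrt{W}$ ($l{\left(W \right)} = \sqrt{2 W} = \sqrt{2} \sqrt{W}$)
$\left(l{\left(T{\left(4 \right)} \right)} 5\right)^{4} = \left(\sqrt{2} \sqrt{\frac{4^{2} \left(12 + 4\right)}{2 \left(6 + 4\right)}} 5\right)^{4} = \left(\sqrt{2} \sqrt{\frac{1}{2} \cdot 16 \cdot \frac{1}{10} \cdot 16} \cdot 5\right)^{4} = \left(\sqrt{2} \sqrt{\frac{64}{5}} \cdot 5\right)^{4} = \left(\sqrt{2} \frac{8 \sqrt{5}}{5} \cdot 5\right)^{4} = \left(\frac{8 \sqrt{10}}{5} \cdot 5\right)^{4} = \left(8 \sqrt{10}\right)^{4} = 409600$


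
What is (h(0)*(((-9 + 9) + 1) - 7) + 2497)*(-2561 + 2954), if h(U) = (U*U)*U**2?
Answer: 981321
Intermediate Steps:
h(U) = U**4 (h(U) = U**2*U**2 = U**4)
(h(0)*(((-9 + 9) + 1) - 7) + 2497)*(-2561 + 2954) = (0**4*(((-9 + 9) + 1) - 7) + 2497)*(-2561 + 2954) = (0*((0 + 1) - 7) + 2497)*393 = (0*(1 - 7) + 2497)*393 = (0*(-6) + 2497)*393 = (0 + 2497)*393 = 2497*393 = 981321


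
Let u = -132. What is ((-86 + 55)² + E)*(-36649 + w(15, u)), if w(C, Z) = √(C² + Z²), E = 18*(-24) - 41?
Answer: -17884712 + 1464*√1961 ≈ -1.7820e+7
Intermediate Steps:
E = -473 (E = -432 - 41 = -473)
((-86 + 55)² + E)*(-36649 + w(15, u)) = ((-86 + 55)² - 473)*(-36649 + √(15² + (-132)²)) = ((-31)² - 473)*(-36649 + √(225 + 17424)) = (961 - 473)*(-36649 + √17649) = 488*(-36649 + 3*√1961) = -17884712 + 1464*√1961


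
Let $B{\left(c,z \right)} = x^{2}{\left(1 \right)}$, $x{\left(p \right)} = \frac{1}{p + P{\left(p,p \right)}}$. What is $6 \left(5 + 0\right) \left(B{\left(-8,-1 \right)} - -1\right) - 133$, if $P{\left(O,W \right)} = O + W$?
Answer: $- \frac{299}{3} \approx -99.667$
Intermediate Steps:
$x{\left(p \right)} = \frac{1}{3 p}$ ($x{\left(p \right)} = \frac{1}{p + \left(p + p\right)} = \frac{1}{p + 2 p} = \frac{1}{3 p}$)
$B{\left(c,z \right)} = \frac{1}{9}$ ($B{\left(c,z \right)} = \left(\frac{1}{3 \cdot 1}\right)^{2} = \left(\frac{1}{3} \cdot 1\right)^{2} = \left(\frac{1}{3}\right)^{2} = \frac{1}{9}$)
$6 \left(5 + 0\right) \left(B{\left(-8,-1 \right)} - -1\right) - 133 = 6 \left(5 + 0\right) \left(\frac{1}{9} - -1\right) - 133 = 6 \cdot 5 \left(\frac{1}{9} + 1\right) - 133 = 30 \cdot \frac{10}{9} - 133 = \frac{100}{3} - 133 = - \frac{299}{3}$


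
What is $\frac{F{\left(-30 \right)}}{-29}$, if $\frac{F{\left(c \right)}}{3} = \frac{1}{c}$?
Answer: $\frac{1}{290} \approx 0.0034483$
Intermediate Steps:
$F{\left(c \right)} = \frac{3}{c}$
$\frac{F{\left(-30 \right)}}{-29} = \frac{3 \frac{1}{-30}}{-29} = 3 \left(- \frac{1}{30}\right) \left(- \frac{1}{29}\right) = \left(- \frac{1}{10}\right) \left(- \frac{1}{29}\right) = \frac{1}{290}$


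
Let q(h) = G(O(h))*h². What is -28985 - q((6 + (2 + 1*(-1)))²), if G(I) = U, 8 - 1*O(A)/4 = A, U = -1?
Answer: -26584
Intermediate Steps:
O(A) = 32 - 4*A
G(I) = -1
q(h) = -h²
-28985 - q((6 + (2 + 1*(-1)))²) = -28985 - (-1)*((6 + (2 + 1*(-1)))²)² = -28985 - (-1)*((6 + (2 - 1))²)² = -28985 - (-1)*((6 + 1)²)² = -28985 - (-1)*(7²)² = -28985 - (-1)*49² = -28985 - (-1)*2401 = -28985 - 1*(-2401) = -28985 + 2401 = -26584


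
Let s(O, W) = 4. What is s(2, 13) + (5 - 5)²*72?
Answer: 4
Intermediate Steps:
s(2, 13) + (5 - 5)²*72 = 4 + (5 - 5)²*72 = 4 + 0²*72 = 4 + 0*72 = 4 + 0 = 4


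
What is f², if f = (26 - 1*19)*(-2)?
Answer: 196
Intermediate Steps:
f = -14 (f = (26 - 19)*(-2) = 7*(-2) = -14)
f² = (-14)² = 196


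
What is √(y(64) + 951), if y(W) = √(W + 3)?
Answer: √(951 + √67) ≈ 30.971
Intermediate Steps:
y(W) = √(3 + W)
√(y(64) + 951) = √(√(3 + 64) + 951) = √(√67 + 951) = √(951 + √67)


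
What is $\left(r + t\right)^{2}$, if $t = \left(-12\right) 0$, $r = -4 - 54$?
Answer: $3364$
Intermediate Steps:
$r = -58$
$t = 0$
$\left(r + t\right)^{2} = \left(-58 + 0\right)^{2} = \left(-58\right)^{2} = 3364$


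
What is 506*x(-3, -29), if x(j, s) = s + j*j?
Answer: -10120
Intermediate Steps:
x(j, s) = s + j**2
506*x(-3, -29) = 506*(-29 + (-3)**2) = 506*(-29 + 9) = 506*(-20) = -10120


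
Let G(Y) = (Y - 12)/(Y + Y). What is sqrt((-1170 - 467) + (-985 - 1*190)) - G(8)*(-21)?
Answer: -21/4 + 2*I*sqrt(703) ≈ -5.25 + 53.028*I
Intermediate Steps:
G(Y) = (-12 + Y)/(2*Y) (G(Y) = (-12 + Y)/((2*Y)) = (-12 + Y)*(1/(2*Y)) = (-12 + Y)/(2*Y))
sqrt((-1170 - 467) + (-985 - 1*190)) - G(8)*(-21) = sqrt((-1170 - 467) + (-985 - 1*190)) - (1/2)*(-12 + 8)/8*(-21) = sqrt(-1637 + (-985 - 190)) - (1/2)*(1/8)*(-4)*(-21) = sqrt(-1637 - 1175) - (-1)*(-21)/4 = sqrt(-2812) - 1*21/4 = 2*I*sqrt(703) - 21/4 = -21/4 + 2*I*sqrt(703)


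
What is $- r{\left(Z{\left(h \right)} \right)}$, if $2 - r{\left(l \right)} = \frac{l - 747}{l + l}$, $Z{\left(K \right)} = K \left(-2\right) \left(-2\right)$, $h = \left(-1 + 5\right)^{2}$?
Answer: $- \frac{939}{128} \approx -7.3359$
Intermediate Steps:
$h = 16$ ($h = 4^{2} = 16$)
$Z{\left(K \right)} = 4 K$ ($Z{\left(K \right)} = - 2 K \left(-2\right) = 4 K$)
$r{\left(l \right)} = 2 - \frac{-747 + l}{2 l}$ ($r{\left(l \right)} = 2 - \frac{l - 747}{l + l} = 2 - \frac{-747 + l}{2 l}$)
$- r{\left(Z{\left(h \right)} \right)} = - \frac{3 \left(249 + 4 \cdot 16\right)}{2 \cdot 4 \cdot 16} = - \frac{3 \left(249 + 64\right)}{2 \cdot 64} = - \frac{3 \cdot 313}{2 \cdot 64} = \left(-1\right) \frac{939}{128} = - \frac{939}{128}$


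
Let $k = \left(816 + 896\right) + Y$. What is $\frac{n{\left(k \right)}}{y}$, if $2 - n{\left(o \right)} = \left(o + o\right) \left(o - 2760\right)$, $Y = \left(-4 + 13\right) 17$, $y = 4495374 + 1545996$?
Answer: $\frac{556392}{1006895} \approx 0.55258$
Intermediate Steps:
$y = 6041370$
$Y = 153$ ($Y = 9 \cdot 17 = 153$)
$k = 1865$ ($k = \left(816 + 896\right) + 153 = 1712 + 153 = 1865$)
$n{\left(o \right)} = 2 - 2 o \left(-2760 + o\right)$ ($n{\left(o \right)} = 2 - \left(o + o\right) \left(o - 2760\right) = 2 - 2 o \left(-2760 + o\right)$)
$\frac{n{\left(k \right)}}{y} = \frac{2 - 2 \cdot 1865^{2} + 5520 \cdot 1865}{6041370} = \left(2 - 6956450 + 10294800\right) \frac{1}{6041370} = 3338352 \cdot \frac{1}{6041370} = \frac{556392}{1006895}$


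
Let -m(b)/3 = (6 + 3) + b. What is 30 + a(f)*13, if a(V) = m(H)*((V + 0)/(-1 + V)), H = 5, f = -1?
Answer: -243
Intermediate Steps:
m(b) = -27 - 3*b (m(b) = -3*((6 + 3) + b) = -3*(9 + b) = -27 - 3*b)
a(V) = -42*V/(-1 + V) (a(V) = (-27 - 3*5)*((V + 0)/(-1 + V)) = (-27 - 15)*(V/(-1 + V)) = -42*V/(-1 + V))
30 + a(f)*13 = 30 - 42*(-1)/(-1 - 1)*13 = 30 - 42*(-1)/(-2)*13 = 30 - 42*(-1)*(-½)*13 = 30 - 21*13 = 30 - 273 = -243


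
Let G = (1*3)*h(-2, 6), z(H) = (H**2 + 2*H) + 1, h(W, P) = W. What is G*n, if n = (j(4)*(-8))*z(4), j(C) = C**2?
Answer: 19200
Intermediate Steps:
z(H) = 1 + H**2 + 2*H
n = -3200 (n = (4**2*(-8))*(1 + 4**2 + 2*4) = (16*(-8))*(1 + 16 + 8) = -128*25 = -3200)
G = -6 (G = (1*3)*(-2) = 3*(-2) = -6)
G*n = -6*(-3200) = 19200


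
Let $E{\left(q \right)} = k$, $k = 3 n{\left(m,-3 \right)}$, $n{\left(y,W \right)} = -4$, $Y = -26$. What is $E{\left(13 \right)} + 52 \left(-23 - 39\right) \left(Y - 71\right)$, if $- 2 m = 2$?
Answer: $312716$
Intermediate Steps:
$m = -1$ ($m = \left(- \frac{1}{2}\right) 2 = -1$)
$k = -12$ ($k = 3 \left(-4\right) = -12$)
$E{\left(q \right)} = -12$
$E{\left(13 \right)} + 52 \left(-23 - 39\right) \left(Y - 71\right) = -12 + 52 \left(-23 - 39\right) \left(-26 - 71\right) = -12 + 52 \left(\left(-62\right) \left(-97\right)\right) = -12 + 52 \cdot 6014 = -12 + 312728 = 312716$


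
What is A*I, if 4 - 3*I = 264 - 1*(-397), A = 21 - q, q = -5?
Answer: -5694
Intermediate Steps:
A = 26 (A = 21 - 1*(-5) = 21 + 5 = 26)
I = -219 (I = 4/3 - (264 - 1*(-397))/3 = 4/3 - (264 + 397)/3 = 4/3 - ⅓*661 = 4/3 - 661/3 = -219)
A*I = 26*(-219) = -5694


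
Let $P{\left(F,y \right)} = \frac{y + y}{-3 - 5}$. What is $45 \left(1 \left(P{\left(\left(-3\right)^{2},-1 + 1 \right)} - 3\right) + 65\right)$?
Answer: $2790$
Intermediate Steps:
$P{\left(F,y \right)} = - \frac{y}{4}$ ($P{\left(F,y \right)} = \frac{2 y}{-8} = 2 y \left(- \frac{1}{8}\right) = - \frac{y}{4}$)
$45 \left(1 \left(P{\left(\left(-3\right)^{2},-1 + 1 \right)} - 3\right) + 65\right) = 45 \left(1 \left(- \frac{-1 + 1}{4} - 3\right) + 65\right) = 45 \left(1 \left(\left(- \frac{1}{4}\right) 0 - 3\right) + 65\right) = 45 \left(1 \left(0 - 3\right) + 65\right) = 45 \left(1 \left(-3\right) + 65\right) = 45 \left(-3 + 65\right) = 45 \cdot 62 = 2790$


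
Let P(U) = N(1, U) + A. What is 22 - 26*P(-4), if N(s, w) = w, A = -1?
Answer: 152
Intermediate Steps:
P(U) = -1 + U (P(U) = U - 1 = -1 + U)
22 - 26*P(-4) = 22 - 26*(-1 - 4) = 22 - 26*(-5) = 22 + 130 = 152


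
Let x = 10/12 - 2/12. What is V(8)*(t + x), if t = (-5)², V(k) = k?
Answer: 616/3 ≈ 205.33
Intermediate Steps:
t = 25
x = ⅔ (x = 10*(1/12) - 2*1/12 = ⅚ - ⅙ = ⅔ ≈ 0.66667)
V(8)*(t + x) = 8*(25 + ⅔) = 8*(77/3) = 616/3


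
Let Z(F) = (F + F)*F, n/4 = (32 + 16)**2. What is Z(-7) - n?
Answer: -9118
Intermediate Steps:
n = 9216 (n = 4*(32 + 16)**2 = 4*48**2 = 4*2304 = 9216)
Z(F) = 2*F**2 (Z(F) = (2*F)*F = 2*F**2)
Z(-7) - n = 2*(-7)**2 - 1*9216 = 2*49 - 9216 = 98 - 9216 = -9118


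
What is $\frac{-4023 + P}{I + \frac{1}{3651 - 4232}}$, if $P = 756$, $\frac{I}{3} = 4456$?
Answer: $- \frac{1898127}{7766807} \approx -0.24439$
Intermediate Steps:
$I = 13368$ ($I = 3 \cdot 4456 = 13368$)
$\frac{-4023 + P}{I + \frac{1}{3651 - 4232}} = \frac{-4023 + 756}{13368 + \frac{1}{3651 - 4232}} = - \frac{3267}{13368 + \frac{1}{-581}} = - \frac{3267}{13368 - \frac{1}{581}} = - \frac{3267}{\frac{7766807}{581}} = \left(-3267\right) \frac{581}{7766807} = - \frac{1898127}{7766807}$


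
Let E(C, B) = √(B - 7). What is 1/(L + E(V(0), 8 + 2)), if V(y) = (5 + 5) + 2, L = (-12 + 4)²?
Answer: 64/4093 - √3/4093 ≈ 0.015213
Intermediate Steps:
L = 64 (L = (-8)² = 64)
V(y) = 12 (V(y) = 10 + 2 = 12)
E(C, B) = √(-7 + B)
1/(L + E(V(0), 8 + 2)) = 1/(64 + √(-7 + (8 + 2))) = 1/(64 + √(-7 + 10)) = 1/(64 + √3)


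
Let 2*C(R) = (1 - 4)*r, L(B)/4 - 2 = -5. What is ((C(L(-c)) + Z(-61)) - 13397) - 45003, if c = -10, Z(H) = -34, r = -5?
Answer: -116853/2 ≈ -58427.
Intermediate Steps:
L(B) = -12 (L(B) = 8 + 4*(-5) = 8 - 20 = -12)
C(R) = 15/2 (C(R) = ((1 - 4)*(-5))/2 = (-3*(-5))/2 = (½)*15 = 15/2)
((C(L(-c)) + Z(-61)) - 13397) - 45003 = ((15/2 - 34) - 13397) - 45003 = (-53/2 - 13397) - 45003 = -26847/2 - 45003 = -116853/2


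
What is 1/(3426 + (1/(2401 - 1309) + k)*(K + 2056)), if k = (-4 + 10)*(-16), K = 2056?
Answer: -273/106830970 ≈ -2.5554e-6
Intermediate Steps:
k = -96 (k = 6*(-16) = -96)
1/(3426 + (1/(2401 - 1309) + k)*(K + 2056)) = 1/(3426 + (1/(2401 - 1309) - 96)*(2056 + 2056)) = 1/(3426 + (1/1092 - 96)*4112) = 1/(3426 - 104831/1092*4112) = 1/(3426 - 107766268/273) = 1/(-106830970/273) = -273/106830970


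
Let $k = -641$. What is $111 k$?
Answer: $-71151$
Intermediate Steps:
$111 k = 111 \left(-641\right) = -71151$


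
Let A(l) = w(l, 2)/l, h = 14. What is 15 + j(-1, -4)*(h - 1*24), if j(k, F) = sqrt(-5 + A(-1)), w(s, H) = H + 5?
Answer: 15 - 20*I*sqrt(3) ≈ 15.0 - 34.641*I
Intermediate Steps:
w(s, H) = 5 + H
A(l) = 7/l (A(l) = (5 + 2)/l = 7/l)
j(k, F) = 2*I*sqrt(3) (j(k, F) = sqrt(-5 + 7/(-1)) = sqrt(-5 + 7*(-1)) = sqrt(-5 - 7) = sqrt(-12) = 2*I*sqrt(3))
15 + j(-1, -4)*(h - 1*24) = 15 + (2*I*sqrt(3))*(14 - 1*24) = 15 + (2*I*sqrt(3))*(14 - 24) = 15 + (2*I*sqrt(3))*(-10) = 15 - 20*I*sqrt(3)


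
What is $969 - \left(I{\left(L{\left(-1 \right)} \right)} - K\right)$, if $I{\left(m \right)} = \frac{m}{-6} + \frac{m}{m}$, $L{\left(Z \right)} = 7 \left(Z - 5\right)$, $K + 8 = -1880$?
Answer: $-927$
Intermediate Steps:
$K = -1888$ ($K = -8 - 1880 = -1888$)
$L{\left(Z \right)} = -35 + 7 Z$ ($L{\left(Z \right)} = 7 \left(-5 + Z\right) = -35 + 7 Z$)
$I{\left(m \right)} = 1 - \frac{m}{6}$ ($I{\left(m \right)} = m \left(- \frac{1}{6}\right) + 1 = - \frac{m}{6} + 1 = 1 - \frac{m}{6}$)
$969 - \left(I{\left(L{\left(-1 \right)} \right)} - K\right) = 969 - \left(\left(1 - \frac{-35 + 7 \left(-1\right)}{6}\right) - -1888\right) = 969 - \left(\left(1 - \frac{-35 - 7}{6}\right) + 1888\right) = 969 - \left(\left(1 - -7\right) + 1888\right) = 969 - \left(\left(1 + 7\right) + 1888\right) = 969 - \left(8 + 1888\right) = 969 - 1896 = -927$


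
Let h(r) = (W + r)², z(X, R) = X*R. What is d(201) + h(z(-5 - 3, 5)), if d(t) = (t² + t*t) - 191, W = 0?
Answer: 82211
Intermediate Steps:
z(X, R) = R*X
d(t) = -191 + 2*t² (d(t) = (t² + t²) - 191 = 2*t² - 191 = -191 + 2*t²)
h(r) = r² (h(r) = (0 + r)² = r²)
d(201) + h(z(-5 - 3, 5)) = (-191 + 2*201²) + (5*(-5 - 3))² = (-191 + 2*40401) + (5*(-8))² = (-191 + 80802) + (-40)² = 80611 + 1600 = 82211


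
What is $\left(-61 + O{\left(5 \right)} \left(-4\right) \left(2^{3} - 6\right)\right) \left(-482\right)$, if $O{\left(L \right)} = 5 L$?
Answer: $125802$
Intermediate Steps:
$\left(-61 + O{\left(5 \right)} \left(-4\right) \left(2^{3} - 6\right)\right) \left(-482\right) = \left(-61 + 5 \cdot 5 \left(-4\right) \left(2^{3} - 6\right)\right) \left(-482\right) = \left(-61 + 25 \left(-4\right) \left(8 - 6\right)\right) \left(-482\right) = \left(-61 - 200\right) \left(-482\right) = \left(-261\right) \left(-482\right) = 125802$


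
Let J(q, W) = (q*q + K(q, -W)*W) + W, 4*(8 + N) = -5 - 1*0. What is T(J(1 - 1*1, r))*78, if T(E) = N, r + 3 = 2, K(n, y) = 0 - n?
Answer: -1443/2 ≈ -721.50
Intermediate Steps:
K(n, y) = -n
N = -37/4 (N = -8 + (-5 - 1*0)/4 = -8 + (-5 + 0)/4 = -8 + (¼)*(-5) = -8 - 5/4 = -37/4 ≈ -9.2500)
r = -1 (r = -3 + 2 = -1)
J(q, W) = W + q² - W*q (J(q, W) = (q*q + (-q)*W) + W = (q² - W*q) + W = W + q² - W*q)
T(E) = -37/4
T(J(1 - 1*1, r))*78 = -37/4*78 = -1443/2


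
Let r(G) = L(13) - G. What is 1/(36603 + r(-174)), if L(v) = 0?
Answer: 1/36777 ≈ 2.7191e-5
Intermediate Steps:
r(G) = -G (r(G) = 0 - G = -G)
1/(36603 + r(-174)) = 1/(36603 - 1*(-174)) = 1/(36603 + 174) = 1/36777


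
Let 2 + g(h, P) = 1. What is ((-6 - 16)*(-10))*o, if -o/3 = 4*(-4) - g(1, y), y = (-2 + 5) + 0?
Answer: 9900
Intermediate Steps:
y = 3 (y = 3 + 0 = 3)
g(h, P) = -1 (g(h, P) = -2 + 1 = -1)
o = 45 (o = -3*(4*(-4) - 1*(-1)) = -3*(-16 + 1) = -3*(-15) = 45)
((-6 - 16)*(-10))*o = ((-6 - 16)*(-10))*45 = -22*(-10)*45 = 220*45 = 9900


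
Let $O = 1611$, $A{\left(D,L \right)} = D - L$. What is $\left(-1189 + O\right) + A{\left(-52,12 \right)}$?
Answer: $358$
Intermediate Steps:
$\left(-1189 + O\right) + A{\left(-52,12 \right)} = \left(-1189 + 1611\right) - 64 = 422 - 64 = 358$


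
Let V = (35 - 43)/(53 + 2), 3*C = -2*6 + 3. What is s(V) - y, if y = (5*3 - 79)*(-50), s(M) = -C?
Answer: -3197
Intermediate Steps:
C = -3 (C = (-2*6 + 3)/3 = (-12 + 3)/3 = (⅓)*(-9) = -3)
V = -8/55 ≈ -0.14545
s(M) = 3 (s(M) = -1*(-3) = 3)
y = 3200 (y = (15 - 79)*(-50) = -64*(-50) = 3200)
s(V) - y = 3 - 1*3200 = 3 - 3200 = -3197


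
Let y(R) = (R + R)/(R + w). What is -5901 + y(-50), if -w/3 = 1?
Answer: -312653/53 ≈ -5899.1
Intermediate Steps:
w = -3 (w = -3*1 = -3)
y(R) = 2*R/(-3 + R) (y(R) = (R + R)/(R - 3) = (2*R)/(-3 + R) = 2*R/(-3 + R))
-5901 + y(-50) = -5901 + 2*(-50)/(-3 - 50) = -5901 + 2*(-50)/(-53) = -5901 + 2*(-50)*(-1/53) = -5901 + 100/53 = -312653/53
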